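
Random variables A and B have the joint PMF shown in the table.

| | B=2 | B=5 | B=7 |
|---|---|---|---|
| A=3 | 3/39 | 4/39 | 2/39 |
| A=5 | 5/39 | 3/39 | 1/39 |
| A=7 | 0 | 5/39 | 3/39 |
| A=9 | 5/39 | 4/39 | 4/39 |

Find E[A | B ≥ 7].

P(B ≥ 7) = 10/39.
Σ A·P over the event = 3·(2/39) + 5·(1/39) + 7·(3/39) + 9·(4/39) = 68/39.
E[A | B ≥ 7] = (68/39) / (10/39) = 34/5.

34/5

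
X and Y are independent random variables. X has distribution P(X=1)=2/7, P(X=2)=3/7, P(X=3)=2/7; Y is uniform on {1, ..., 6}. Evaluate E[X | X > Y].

P(X > Y) = 1/6.
Summing X·P(x,y) over outcomes with X > Y gives 3/7.
E[X | X > Y] = (3/7) / (1/6) = 18/7.

18/7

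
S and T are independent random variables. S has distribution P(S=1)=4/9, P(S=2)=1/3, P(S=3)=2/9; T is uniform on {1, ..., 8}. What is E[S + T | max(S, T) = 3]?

P(max(S, T) = 3) = 13/72.
Summing (S+T)·P(x,y) over outcomes with max(S, T) = 3 gives 61/72.
E[S + T | max(S, T) = 3] = (61/72) / (13/72) = 61/13.

61/13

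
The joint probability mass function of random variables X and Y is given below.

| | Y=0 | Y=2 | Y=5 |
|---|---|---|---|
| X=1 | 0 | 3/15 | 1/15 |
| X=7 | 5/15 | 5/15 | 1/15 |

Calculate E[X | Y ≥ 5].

4

P(Y ≥ 5) = 2/15.
Σ X·P over the event = 1·(1/15) + 7·(1/15) = 8/15.
E[X | Y ≥ 5] = (8/15) / (2/15) = 4.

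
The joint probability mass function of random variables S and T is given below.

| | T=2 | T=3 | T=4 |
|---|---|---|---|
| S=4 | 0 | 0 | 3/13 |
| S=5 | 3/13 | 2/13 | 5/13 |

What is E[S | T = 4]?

37/8

P(T = 4) = 8/13.
Σ S·P over the event = 4·(3/13) + 5·(5/13) = 37/13.
E[S | T = 4] = (37/13) / (8/13) = 37/8.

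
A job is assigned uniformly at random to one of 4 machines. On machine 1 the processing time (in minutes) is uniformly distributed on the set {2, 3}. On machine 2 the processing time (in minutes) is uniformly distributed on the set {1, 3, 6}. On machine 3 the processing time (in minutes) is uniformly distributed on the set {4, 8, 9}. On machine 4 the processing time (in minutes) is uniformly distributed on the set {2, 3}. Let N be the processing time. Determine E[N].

E[N | machine 1] = (2+3)/2 = 5/2.
E[N | machine 2] = (1+3+6)/3 = 10/3.
E[N | machine 3] = (4+8+9)/3 = 7.
E[N | machine 4] = (2+3)/2 = 5/2.
E[N] = (1/4)·(5/2) + (1/4)·(10/3) + (1/4)·(7) + (1/4)·(5/2) = 23/6.

23/6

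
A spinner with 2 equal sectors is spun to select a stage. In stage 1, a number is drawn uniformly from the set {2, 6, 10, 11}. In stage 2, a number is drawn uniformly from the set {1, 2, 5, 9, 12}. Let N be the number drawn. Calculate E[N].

261/40

E[N | stage 1] = (2+6+10+11)/4 = 29/4.
E[N | stage 2] = (1+2+5+9+12)/5 = 29/5.
E[N] = (1/2)·(29/4) + (1/2)·(29/5) = 261/40.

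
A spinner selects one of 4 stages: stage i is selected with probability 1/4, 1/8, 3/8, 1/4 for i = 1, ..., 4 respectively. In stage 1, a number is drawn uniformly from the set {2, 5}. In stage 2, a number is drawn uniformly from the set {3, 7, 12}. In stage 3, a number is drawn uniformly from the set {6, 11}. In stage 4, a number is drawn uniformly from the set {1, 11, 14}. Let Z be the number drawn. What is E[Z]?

E[Z | stage 1] = (2+5)/2 = 7/2.
E[Z | stage 2] = (3+7+12)/3 = 22/3.
E[Z | stage 3] = (6+11)/2 = 17/2.
E[Z | stage 4] = (1+11+14)/3 = 26/3.
By the law of total expectation,
E[Z] = (1/4)·(7/2) + (1/8)·(22/3) + (3/8)·(17/2) + (1/4)·(26/3) = 343/48.

343/48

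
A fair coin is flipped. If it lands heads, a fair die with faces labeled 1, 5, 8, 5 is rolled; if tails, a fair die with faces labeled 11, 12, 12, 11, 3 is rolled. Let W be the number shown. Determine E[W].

291/40

E[W | heads] = (1+5+8+5)/4 = 19/4.
E[W | tails] = (11+12+12+11+3)/5 = 49/5.
By the law of total expectation,
E[W] = (1/2)·(19/4) + (1/2)·(49/5) = 291/40.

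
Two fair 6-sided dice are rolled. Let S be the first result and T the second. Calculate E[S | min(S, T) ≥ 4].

5

P(min(S, T) ≥ 4) = 1/4.
Summing S·P(x,y) over outcomes with min(S, T) ≥ 4 gives 5/4.
E[S | min(S, T) ≥ 4] = (5/4) / (1/4) = 5.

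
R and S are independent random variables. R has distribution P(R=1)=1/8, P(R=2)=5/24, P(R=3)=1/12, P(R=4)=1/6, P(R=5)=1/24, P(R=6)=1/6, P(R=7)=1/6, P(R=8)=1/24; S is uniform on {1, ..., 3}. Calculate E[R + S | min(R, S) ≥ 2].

299/42

P(min(R, S) ≥ 2) = 7/12.
Summing (R+S)·P(x,y) over outcomes with min(R, S) ≥ 2 gives 299/72.
E[R + S | min(R, S) ≥ 2] = (299/72) / (7/12) = 299/42.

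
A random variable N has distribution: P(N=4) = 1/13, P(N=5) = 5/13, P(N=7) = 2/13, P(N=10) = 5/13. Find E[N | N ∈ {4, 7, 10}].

17/2

P(N ∈ {4, 7, 10}) = 8/13.
Σ over the event: 4·1/13 + 7·2/13 + 10·5/13 = 68/13.
E[N | N ∈ {4, 7, 10}] = (68/13) / (8/13) = 17/2.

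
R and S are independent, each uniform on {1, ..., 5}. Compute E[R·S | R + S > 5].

P(R + S > 5) = 3/5.
Summing RS·P(x,y) over outcomes with R + S > 5 gives 38/5.
E[R·S | R + S > 5] = (38/5) / (3/5) = 38/3.

38/3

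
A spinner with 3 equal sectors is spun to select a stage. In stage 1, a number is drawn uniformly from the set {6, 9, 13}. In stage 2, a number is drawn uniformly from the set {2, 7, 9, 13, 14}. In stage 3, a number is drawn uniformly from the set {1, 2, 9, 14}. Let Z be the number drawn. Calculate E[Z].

E[Z | stage 1] = (6+9+13)/3 = 28/3.
E[Z | stage 2] = (2+7+9+13+14)/5 = 9.
E[Z | stage 3] = (1+2+9+14)/4 = 13/2.
E[Z] = (1/3)·(28/3) + (1/3)·(9) + (1/3)·(13/2) = 149/18.

149/18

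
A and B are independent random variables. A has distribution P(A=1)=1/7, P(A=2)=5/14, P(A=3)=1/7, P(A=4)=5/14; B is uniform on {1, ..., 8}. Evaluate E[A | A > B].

41/12

P(A > B) = 3/14.
Summing A·P(x,y) over outcomes with A > B gives 41/56.
E[A | A > B] = (41/56) / (3/14) = 41/12.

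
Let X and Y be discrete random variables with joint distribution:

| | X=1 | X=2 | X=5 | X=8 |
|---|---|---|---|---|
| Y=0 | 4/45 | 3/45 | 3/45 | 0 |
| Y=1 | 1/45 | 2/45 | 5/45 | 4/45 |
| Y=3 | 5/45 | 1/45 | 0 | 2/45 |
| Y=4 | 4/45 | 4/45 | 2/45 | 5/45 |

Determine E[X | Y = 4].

62/15

P(Y = 4) = 1/3.
Σ X·P over the event = 1·(4/45) + 2·(4/45) + 5·(2/45) + 8·(5/45) = 62/45.
E[X | Y = 4] = (62/45) / (1/3) = 62/15.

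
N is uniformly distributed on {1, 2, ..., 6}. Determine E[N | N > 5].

Given N > 5, N is equally likely to be any of {6}.
E[N | N > 5] = (6) / 1 = 6.

6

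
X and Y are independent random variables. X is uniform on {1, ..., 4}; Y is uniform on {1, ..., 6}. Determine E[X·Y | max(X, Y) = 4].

64/7

Outcomes with max(X, Y) = 4: (1,4), (2,4), (3,4), (4,1), (4,2), (4,3), (4,4), each with probability 1/24.
E[X·Y | max(X, Y) = 4] = (4 + 8 + 12 + 4 + 8 + 12 + 16) / 7 = 64/7.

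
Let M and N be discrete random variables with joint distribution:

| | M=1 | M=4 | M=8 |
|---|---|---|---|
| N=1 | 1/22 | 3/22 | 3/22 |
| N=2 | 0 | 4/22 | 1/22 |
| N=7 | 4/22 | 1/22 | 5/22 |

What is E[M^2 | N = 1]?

241/7

P(N = 1) = 7/22.
Σ M^2·P over the event = 1·(1/22) + 16·(3/22) + 64·(3/22) = 241/22.
E[M^2 | N = 1] = (241/22) / (7/22) = 241/7.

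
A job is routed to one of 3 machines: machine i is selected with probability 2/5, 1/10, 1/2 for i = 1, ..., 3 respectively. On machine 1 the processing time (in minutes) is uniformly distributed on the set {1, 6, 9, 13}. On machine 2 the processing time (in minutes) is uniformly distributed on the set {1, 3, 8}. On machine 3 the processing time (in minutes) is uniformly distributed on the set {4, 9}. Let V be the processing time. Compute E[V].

131/20

E[V | machine 1] = (1+6+9+13)/4 = 29/4.
E[V | machine 2] = (1+3+8)/3 = 4.
E[V | machine 3] = (4+9)/2 = 13/2.
E[V] = (2/5)·(29/4) + (1/10)·(4) + (1/2)·(13/2) = 131/20.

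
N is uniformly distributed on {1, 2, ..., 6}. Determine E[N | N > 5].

6

Given N > 5, N is equally likely to be any of {6}.
E[N | N > 5] = (6) / 1 = 6.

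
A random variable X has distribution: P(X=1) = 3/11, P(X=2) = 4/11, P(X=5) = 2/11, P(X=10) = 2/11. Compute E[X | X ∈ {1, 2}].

P(X ∈ {1, 2}) = 7/11.
Σ over the event: 1·3/11 + 2·4/11 = 1.
E[X | X ∈ {1, 2}] = (1) / (7/11) = 11/7.

11/7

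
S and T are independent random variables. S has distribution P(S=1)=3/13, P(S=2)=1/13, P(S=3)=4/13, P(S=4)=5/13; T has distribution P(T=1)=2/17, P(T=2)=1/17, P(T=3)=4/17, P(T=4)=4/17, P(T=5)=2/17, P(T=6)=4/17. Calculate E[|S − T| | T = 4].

P(T = 4) = 4/17.
Summing |S−T|·P(x,y) over outcomes with T = 4 gives 60/221.
E[|S − T| | T = 4] = (60/221) / (4/17) = 15/13.

15/13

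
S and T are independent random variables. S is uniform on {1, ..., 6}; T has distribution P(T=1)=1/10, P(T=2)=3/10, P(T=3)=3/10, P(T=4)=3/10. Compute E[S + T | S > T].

P(S > T) = 8/15.
Summing (S+T)·P(x,y) over outcomes with S > T gives 58/15.
E[S + T | S > T] = (58/15) / (8/15) = 29/4.

29/4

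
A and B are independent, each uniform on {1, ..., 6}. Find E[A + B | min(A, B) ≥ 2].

8

P(min(A, B) ≥ 2) = 25/36.
Summing (A+B)·P(x,y) over outcomes with min(A, B) ≥ 2 gives 50/9.
E[A + B | min(A, B) ≥ 2] = (50/9) / (25/36) = 8.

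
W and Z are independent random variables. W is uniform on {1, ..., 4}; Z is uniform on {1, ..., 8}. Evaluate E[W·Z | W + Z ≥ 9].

Outcomes with W + Z ≥ 9: (1,8), (2,7), (2,8), (3,6), (3,7), (3,8), (4,5), (4,6), (4,7), (4,8), each with probability 1/32.
E[W·Z | W + Z ≥ 9] = (8 + 14 + 16 + 18 + 21 + 24 + 20 + 24 + 28 + 32) / 10 = 41/2.

41/2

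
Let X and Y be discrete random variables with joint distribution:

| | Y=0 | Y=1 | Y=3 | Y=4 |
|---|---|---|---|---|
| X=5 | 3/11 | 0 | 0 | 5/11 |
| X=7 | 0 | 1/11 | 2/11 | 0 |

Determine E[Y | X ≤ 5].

P(X ≤ 5) = 8/11.
Σ Y·P over the event = 0·(3/11) + 4·(5/11) = 20/11.
E[Y | X ≤ 5] = (20/11) / (8/11) = 5/2.

5/2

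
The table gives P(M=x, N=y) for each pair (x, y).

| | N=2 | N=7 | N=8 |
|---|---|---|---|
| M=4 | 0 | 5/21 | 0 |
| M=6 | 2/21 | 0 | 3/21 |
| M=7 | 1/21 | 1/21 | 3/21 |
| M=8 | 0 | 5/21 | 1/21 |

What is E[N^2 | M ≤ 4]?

P(M ≤ 4) = 5/21.
Σ N^2·P over the event = 49·(5/21) = 35/3.
E[N^2 | M ≤ 4] = (35/3) / (5/21) = 49.

49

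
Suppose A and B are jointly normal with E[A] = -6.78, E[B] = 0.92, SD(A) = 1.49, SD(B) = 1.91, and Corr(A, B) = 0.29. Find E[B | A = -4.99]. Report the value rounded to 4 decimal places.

1.5854

E[B | A=x] = μ_B + ρ(σ_B/σ_A)(x − μ_A) for jointly normal variables.
E[B | A=-4.99] = 0.92 + (0.29)·(1.91/1.49)·(-4.99 − (-6.78)) = 0.92 + (0.37174)·(1.79) = 1.5854.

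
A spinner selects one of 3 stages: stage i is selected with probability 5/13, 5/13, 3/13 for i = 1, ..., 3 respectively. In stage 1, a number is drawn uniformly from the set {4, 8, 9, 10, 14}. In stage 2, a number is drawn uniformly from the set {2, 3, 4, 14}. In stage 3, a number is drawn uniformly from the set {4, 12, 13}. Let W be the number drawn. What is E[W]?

411/52

E[W | stage 1] = (4+8+9+10+14)/5 = 9.
E[W | stage 2] = (2+3+4+14)/4 = 23/4.
E[W | stage 3] = (4+12+13)/3 = 29/3.
E[W] = (5/13)·(9) + (5/13)·(23/4) + (3/13)·(29/3) = 411/52.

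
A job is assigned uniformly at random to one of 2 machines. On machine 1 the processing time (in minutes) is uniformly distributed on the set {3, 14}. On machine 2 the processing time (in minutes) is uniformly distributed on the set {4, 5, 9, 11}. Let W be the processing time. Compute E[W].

E[W | machine 1] = (3+14)/2 = 17/2.
E[W | machine 2] = (4+5+9+11)/4 = 29/4.
By the law of total expectation,
E[W] = (1/2)·(17/2) + (1/2)·(29/4) = 63/8.

63/8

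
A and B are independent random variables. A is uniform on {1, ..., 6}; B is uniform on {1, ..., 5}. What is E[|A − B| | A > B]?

7/3

P(A > B) = 1/2.
Summing |A−B|·P(x,y) over outcomes with A > B gives 7/6.
E[|A − B| | A > B] = (7/6) / (1/2) = 7/3.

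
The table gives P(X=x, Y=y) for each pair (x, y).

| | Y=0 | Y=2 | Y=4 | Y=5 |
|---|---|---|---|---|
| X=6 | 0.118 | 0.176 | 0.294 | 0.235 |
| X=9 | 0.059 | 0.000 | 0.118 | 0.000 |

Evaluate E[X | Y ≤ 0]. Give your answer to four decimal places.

7.0000

P(Y ≤ 0) = 0.177.
Σ X·P over the event = 6·(0.118) + 9·(0.059) = 1.239.
E[X | Y ≤ 0] = (1.239) / (0.177) = 7.0000.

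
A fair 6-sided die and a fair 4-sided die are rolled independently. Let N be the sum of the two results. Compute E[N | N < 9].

P(N < 9) = 7/8.
Σ over the event: 2·1/24 + 3·1/12 + 4·1/8 + 5·1/6 + 6·1/6 + 7·1/6 + 8·1/8 = 29/6.
E[N | N < 9] = (29/6) / (7/8) = 116/21.

116/21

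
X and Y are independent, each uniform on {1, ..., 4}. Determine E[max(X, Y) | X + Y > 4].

Outcomes with X + Y > 4: (1,4), (2,3), (2,4), (3,2), (3,3), (3,4), (4,1), (4,2), (4,3), (4,4), each with probability 1/16.
E[max(X, Y) | X + Y > 4] = (4 + 3 + 4 + 3 + 3 + 4 + 4 + 4 + 4 + 4) / 10 = 37/10.

37/10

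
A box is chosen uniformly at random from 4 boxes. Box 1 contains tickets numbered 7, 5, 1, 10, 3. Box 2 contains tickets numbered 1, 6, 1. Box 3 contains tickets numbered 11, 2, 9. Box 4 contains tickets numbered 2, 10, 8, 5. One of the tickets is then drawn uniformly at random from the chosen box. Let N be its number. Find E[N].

E[N | box 1] = (7+5+1+10+3)/5 = 26/5.
E[N | box 2] = (1+6+1)/3 = 8/3.
E[N | box 3] = (11+2+9)/3 = 22/3.
E[N | box 4] = (2+10+8+5)/4 = 25/4.
E[N] = (1/4)·(26/5) + (1/4)·(8/3) + (1/4)·(22/3) + (1/4)·(25/4) = 429/80.

429/80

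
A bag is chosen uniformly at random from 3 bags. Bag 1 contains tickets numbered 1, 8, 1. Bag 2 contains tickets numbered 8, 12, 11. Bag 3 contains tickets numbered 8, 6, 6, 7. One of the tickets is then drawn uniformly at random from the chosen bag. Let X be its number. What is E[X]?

E[X | bag 1] = (1+8+1)/3 = 10/3.
E[X | bag 2] = (8+12+11)/3 = 31/3.
E[X | bag 3] = (8+6+6+7)/4 = 27/4.
By the law of total expectation,
E[X] = (1/3)·(10/3) + (1/3)·(31/3) + (1/3)·(27/4) = 245/36.

245/36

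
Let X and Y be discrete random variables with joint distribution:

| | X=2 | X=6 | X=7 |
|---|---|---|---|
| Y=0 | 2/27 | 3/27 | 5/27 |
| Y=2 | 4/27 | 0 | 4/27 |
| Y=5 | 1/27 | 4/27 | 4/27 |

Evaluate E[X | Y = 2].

9/2

P(Y = 2) = 8/27.
Σ X·P over the event = 2·(4/27) + 7·(4/27) = 4/3.
E[X | Y = 2] = (4/3) / (8/27) = 9/2.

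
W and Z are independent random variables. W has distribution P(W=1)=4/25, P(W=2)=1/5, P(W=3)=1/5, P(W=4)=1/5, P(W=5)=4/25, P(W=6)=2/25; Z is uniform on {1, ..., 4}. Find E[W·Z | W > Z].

55/6

P(W > Z) = 27/50.
Summing WZ·P(x,y) over outcomes with W > Z gives 99/20.
E[W·Z | W > Z] = (99/20) / (27/50) = 55/6.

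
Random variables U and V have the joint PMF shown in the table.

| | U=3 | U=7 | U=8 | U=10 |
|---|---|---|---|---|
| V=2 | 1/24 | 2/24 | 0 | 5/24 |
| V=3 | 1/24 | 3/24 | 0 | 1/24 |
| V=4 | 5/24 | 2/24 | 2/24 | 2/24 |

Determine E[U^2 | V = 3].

P(V = 3) = 5/24.
Σ U^2·P over the event = 9·(1/24) + 49·(3/24) + 100·(1/24) = 32/3.
E[U^2 | V = 3] = (32/3) / (5/24) = 256/5.

256/5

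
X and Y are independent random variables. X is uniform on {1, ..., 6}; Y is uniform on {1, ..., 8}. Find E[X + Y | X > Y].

P(X > Y) = 5/16.
Summing (X+Y)·P(x,y) over outcomes with X > Y gives 35/16.
E[X + Y | X > Y] = (35/16) / (5/16) = 7.

7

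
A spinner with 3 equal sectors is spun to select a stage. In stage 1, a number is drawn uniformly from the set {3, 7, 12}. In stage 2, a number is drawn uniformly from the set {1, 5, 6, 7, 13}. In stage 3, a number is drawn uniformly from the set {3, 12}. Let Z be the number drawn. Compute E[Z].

E[Z | stage 1] = (3+7+12)/3 = 22/3.
E[Z | stage 2] = (1+5+6+7+13)/5 = 32/5.
E[Z | stage 3] = (3+12)/2 = 15/2.
By the law of total expectation,
E[Z] = (1/3)·(22/3) + (1/3)·(32/5) + (1/3)·(15/2) = 637/90.

637/90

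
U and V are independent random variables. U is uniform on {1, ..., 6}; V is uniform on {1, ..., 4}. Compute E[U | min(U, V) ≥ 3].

9/2

Outcomes with min(U, V) ≥ 3: (3,3), (3,4), (4,3), (4,4), (5,3), (5,4), (6,3), (6,4), each with probability 1/24.
E[U | min(U, V) ≥ 3] = (3 + 3 + 4 + 4 + 5 + 5 + 6 + 6) / 8 = 9/2.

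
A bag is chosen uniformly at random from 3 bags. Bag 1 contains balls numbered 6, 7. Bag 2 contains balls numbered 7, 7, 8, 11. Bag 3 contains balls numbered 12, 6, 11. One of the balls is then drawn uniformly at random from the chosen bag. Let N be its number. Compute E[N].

E[N | bag 1] = (6+7)/2 = 13/2.
E[N | bag 2] = (7+7+8+11)/4 = 33/4.
E[N | bag 3] = (12+6+11)/3 = 29/3.
E[N] = (1/3)·(13/2) + (1/3)·(33/4) + (1/3)·(29/3) = 293/36.

293/36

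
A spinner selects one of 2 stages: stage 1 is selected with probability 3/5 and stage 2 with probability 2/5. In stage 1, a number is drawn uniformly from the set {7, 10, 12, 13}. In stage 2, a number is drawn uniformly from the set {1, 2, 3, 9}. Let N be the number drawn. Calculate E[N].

E[N | stage 1] = (7+10+12+13)/4 = 21/2.
E[N | stage 2] = (1+2+3+9)/4 = 15/4.
By the law of total expectation,
E[N] = (3/5)·(21/2) + (2/5)·(15/4) = 39/5.

39/5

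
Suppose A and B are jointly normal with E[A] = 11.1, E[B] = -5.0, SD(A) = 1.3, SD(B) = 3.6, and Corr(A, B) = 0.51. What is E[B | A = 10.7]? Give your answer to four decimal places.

For a bivariate normal, E[B | A=x] = μ_B + ρ·(σ_B/σ_A)·(x − μ_A).
E[B | A=10.7] = -5.0 + (0.51)·(3.6/1.3)·(10.7 − (11.1)) = -5.0 + (1.4123)·(-0.4) = -5.5649.

-5.5649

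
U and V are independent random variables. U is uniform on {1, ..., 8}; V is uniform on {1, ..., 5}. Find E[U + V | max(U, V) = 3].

24/5

Outcomes with max(U, V) = 3: (1,3), (2,3), (3,1), (3,2), (3,3), each with probability 1/40.
E[U + V | max(U, V) = 3] = (4 + 5 + 4 + 5 + 6) / 5 = 24/5.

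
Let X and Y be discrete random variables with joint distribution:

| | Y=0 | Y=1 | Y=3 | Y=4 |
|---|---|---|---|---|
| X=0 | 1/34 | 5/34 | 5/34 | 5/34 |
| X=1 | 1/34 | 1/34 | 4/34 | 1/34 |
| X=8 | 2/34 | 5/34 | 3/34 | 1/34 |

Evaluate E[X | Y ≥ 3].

P(Y ≥ 3) = 19/34.
Σ X·P over the event = 0·(5/34) + 0·(5/34) + 1·(4/34) + 1·(1/34) + 8·(3/34) + 8·(1/34) = 37/34.
E[X | Y ≥ 3] = (37/34) / (19/34) = 37/19.

37/19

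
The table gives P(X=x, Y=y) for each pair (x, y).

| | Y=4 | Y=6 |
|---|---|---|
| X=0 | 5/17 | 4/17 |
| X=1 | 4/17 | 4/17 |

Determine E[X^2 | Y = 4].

P(Y = 4) = 9/17.
Σ X^2·P over the event = 0·(5/17) + 1·(4/17) = 4/17.
E[X^2 | Y = 4] = (4/17) / (9/17) = 4/9.

4/9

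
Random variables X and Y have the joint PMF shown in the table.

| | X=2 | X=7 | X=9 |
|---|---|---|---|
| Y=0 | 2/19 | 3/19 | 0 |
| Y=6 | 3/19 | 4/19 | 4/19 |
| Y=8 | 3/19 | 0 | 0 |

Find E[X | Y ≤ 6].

P(Y ≤ 6) = 16/19.
Σ X·P over the event = 2·(2/19) + 2·(3/19) + 7·(3/19) + 7·(4/19) + 9·(4/19) = 5.
E[X | Y ≤ 6] = (5) / (16/19) = 95/16.

95/16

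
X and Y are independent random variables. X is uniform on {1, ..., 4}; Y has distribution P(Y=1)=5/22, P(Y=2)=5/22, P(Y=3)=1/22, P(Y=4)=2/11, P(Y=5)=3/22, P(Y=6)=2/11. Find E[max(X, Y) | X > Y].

P(X > Y) = 13/44.
Summing max(X,Y)·P(x,y) over outcomes with X > Y gives 21/22.
E[max(X, Y) | X > Y] = (21/22) / (13/44) = 42/13.

42/13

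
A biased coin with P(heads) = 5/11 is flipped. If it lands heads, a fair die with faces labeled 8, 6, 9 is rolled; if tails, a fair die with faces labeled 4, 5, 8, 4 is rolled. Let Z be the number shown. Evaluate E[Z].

419/66

E[Z | heads] = (8+6+9)/3 = 23/3.
E[Z | tails] = (4+5+8+4)/4 = 21/4.
By the law of total expectation,
E[Z] = (5/11)·(23/3) + (6/11)·(21/4) = 419/66.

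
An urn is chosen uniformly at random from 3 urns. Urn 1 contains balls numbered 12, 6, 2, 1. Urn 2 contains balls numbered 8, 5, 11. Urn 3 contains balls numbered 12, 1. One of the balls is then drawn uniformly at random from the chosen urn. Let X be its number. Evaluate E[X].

79/12

E[X | urn 1] = (12+6+2+1)/4 = 21/4.
E[X | urn 2] = (8+5+11)/3 = 8.
E[X | urn 3] = (12+1)/2 = 13/2.
By the law of total expectation,
E[X] = (1/3)·(21/4) + (1/3)·(8) + (1/3)·(13/2) = 79/12.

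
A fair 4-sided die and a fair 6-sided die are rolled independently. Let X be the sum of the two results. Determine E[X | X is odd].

6

P(X is odd) = 1/2.
Σ over the event: 3·1/12 + 5·1/6 + 7·1/6 + 9·1/12 = 3.
E[X | X is odd] = (3) / (1/2) = 6.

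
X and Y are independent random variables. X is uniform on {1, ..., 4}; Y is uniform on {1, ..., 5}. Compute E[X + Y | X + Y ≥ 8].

25/3

Outcomes with X + Y ≥ 8: (3,5), (4,4), (4,5), each with probability 1/20.
E[X + Y | X + Y ≥ 8] = (8 + 8 + 9) / 3 = 25/3.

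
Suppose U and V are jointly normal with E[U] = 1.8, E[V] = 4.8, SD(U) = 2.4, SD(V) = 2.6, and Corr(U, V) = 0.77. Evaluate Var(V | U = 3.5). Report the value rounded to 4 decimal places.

The conditional variance in a bivariate normal is σ_V²(1 − ρ²), independent of x.
Var(V | U=3.5) = (2.6)²·(1 − (0.77)²) = 6.76·0.4071 = 2.7520.

2.7520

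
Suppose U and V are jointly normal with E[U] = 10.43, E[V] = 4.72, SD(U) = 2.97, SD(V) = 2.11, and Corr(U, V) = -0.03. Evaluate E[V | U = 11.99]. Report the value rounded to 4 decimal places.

For a bivariate normal, E[V | U=x] = μ_V + ρ·(σ_V/σ_U)·(x − μ_U).
E[V | U=11.99] = 4.72 + (-0.03)·(2.11/2.97)·(11.99 − (10.43)) = 4.72 + (-0.021313)·(1.56) = 4.6868.

4.6868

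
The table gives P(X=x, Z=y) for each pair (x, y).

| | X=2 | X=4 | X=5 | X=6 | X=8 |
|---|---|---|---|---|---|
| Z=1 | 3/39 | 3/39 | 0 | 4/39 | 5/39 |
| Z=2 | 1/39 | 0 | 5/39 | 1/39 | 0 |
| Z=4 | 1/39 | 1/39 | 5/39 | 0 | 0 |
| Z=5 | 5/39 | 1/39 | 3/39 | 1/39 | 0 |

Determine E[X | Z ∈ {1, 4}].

113/22

P(Z ∈ {1, 4}) = 22/39.
Σ X·P over the event = 2·(3/39) + 2·(1/39) + 4·(3/39) + 4·(1/39) + 5·(5/39) + 6·(4/39) + 8·(5/39) = 113/39.
E[X | Z ∈ {1, 4}] = (113/39) / (22/39) = 113/22.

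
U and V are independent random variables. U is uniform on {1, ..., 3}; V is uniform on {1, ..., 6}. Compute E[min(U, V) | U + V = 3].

1

Outcomes with U + V = 3: (1,2), (2,1), each with probability 1/18.
E[min(U, V) | U + V = 3] = (1 + 1) / 2 = 1.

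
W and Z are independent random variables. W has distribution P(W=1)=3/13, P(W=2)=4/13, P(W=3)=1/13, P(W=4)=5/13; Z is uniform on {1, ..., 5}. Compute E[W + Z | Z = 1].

47/13

P(Z = 1) = 1/5.
Summing (W+Z)·P(x,y) over outcomes with Z = 1 gives 47/65.
E[W + Z | Z = 1] = (47/65) / (1/5) = 47/13.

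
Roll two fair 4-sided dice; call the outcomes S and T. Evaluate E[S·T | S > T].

35/6

Outcomes with S > T: (2,1), (3,1), (3,2), (4,1), (4,2), (4,3), each with probability 1/16.
E[S·T | S > T] = (2 + 3 + 6 + 4 + 8 + 12) / 6 = 35/6.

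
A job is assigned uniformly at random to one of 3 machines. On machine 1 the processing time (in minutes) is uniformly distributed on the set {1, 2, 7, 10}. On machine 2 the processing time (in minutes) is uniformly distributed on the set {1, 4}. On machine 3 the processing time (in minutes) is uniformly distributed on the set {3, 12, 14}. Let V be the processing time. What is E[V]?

E[V | machine 1] = (1+2+7+10)/4 = 5.
E[V | machine 2] = (1+4)/2 = 5/2.
E[V | machine 3] = (3+12+14)/3 = 29/3.
By the law of total expectation,
E[V] = (1/3)·(5) + (1/3)·(5/2) + (1/3)·(29/3) = 103/18.

103/18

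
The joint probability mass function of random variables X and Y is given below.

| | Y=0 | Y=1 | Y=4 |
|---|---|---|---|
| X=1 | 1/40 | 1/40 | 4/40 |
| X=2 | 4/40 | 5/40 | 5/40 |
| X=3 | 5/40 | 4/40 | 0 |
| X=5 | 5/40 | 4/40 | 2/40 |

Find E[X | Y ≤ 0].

49/15

P(Y ≤ 0) = 3/8.
Σ X·P over the event = 1·(1/40) + 2·(4/40) + 3·(5/40) + 5·(5/40) = 49/40.
E[X | Y ≤ 0] = (49/40) / (3/8) = 49/15.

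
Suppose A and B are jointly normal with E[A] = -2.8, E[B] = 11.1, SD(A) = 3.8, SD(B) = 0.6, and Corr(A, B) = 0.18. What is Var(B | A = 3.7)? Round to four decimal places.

For a bivariate normal, Var(B | A=x) = σ_B²(1 − ρ²).
Var(B | A=3.7) = (0.6)²·(1 − (0.18)²) = 0.36·0.9676 = 0.3483.

0.3483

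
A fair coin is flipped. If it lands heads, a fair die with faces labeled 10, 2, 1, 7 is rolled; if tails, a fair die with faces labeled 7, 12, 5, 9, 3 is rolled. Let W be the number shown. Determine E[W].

61/10

E[W | heads] = (10+2+1+7)/4 = 5.
E[W | tails] = (7+12+5+9+3)/5 = 36/5.
By the law of total expectation,
E[W] = (1/2)·(5) + (1/2)·(36/5) = 61/10.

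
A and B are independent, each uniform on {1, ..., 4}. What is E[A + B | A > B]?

5

P(A > B) = 3/8.
Summing (A+B)·P(x,y) over outcomes with A > B gives 15/8.
E[A + B | A > B] = (15/8) / (3/8) = 5.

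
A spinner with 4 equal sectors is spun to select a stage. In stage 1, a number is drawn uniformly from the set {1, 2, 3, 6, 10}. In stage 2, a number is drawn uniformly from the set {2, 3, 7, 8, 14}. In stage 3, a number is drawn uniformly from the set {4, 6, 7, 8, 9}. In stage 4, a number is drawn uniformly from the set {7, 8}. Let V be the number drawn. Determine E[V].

51/8

E[V | stage 1] = (1+2+3+6+10)/5 = 22/5.
E[V | stage 2] = (2+3+7+8+14)/5 = 34/5.
E[V | stage 3] = (4+6+7+8+9)/5 = 34/5.
E[V | stage 4] = (7+8)/2 = 15/2.
E[V] = (1/4)·(22/5) + (1/4)·(34/5) + (1/4)·(34/5) + (1/4)·(15/2) = 51/8.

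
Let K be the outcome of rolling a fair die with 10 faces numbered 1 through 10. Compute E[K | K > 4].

Given K > 4, K is equally likely to be any of {5, 6, 7, 8, 9, 10}.
E[K | K > 4] = (5 + 6 + 7 + 8 + 9 + 10) / 6 = 15/2.

15/2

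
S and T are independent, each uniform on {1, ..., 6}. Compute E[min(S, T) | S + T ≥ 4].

8/3

P(S + T ≥ 4) = 11/12.
Summing min(S,T)·P(x,y) over outcomes with S + T ≥ 4 gives 22/9.
E[min(S, T) | S + T ≥ 4] = (22/9) / (11/12) = 8/3.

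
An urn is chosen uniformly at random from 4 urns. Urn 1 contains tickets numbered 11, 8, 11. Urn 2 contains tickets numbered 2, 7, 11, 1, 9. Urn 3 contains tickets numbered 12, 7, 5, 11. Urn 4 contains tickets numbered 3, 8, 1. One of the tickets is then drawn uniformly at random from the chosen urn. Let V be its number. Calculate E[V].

115/16

E[V | urn 1] = (11+8+11)/3 = 10.
E[V | urn 2] = (2+7+11+1+9)/5 = 6.
E[V | urn 3] = (12+7+5+11)/4 = 35/4.
E[V | urn 4] = (3+8+1)/3 = 4.
By the law of total expectation,
E[V] = (1/4)·(10) + (1/4)·(6) + (1/4)·(35/4) + (1/4)·(4) = 115/16.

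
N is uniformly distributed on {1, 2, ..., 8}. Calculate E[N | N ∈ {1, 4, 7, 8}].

5

P(N ∈ {1, 4, 7, 8}) = 1/2.
Σ over the event: 1·1/8 + 4·1/8 + 7·1/8 + 8·1/8 = 5/2.
E[N | N ∈ {1, 4, 7, 8}] = (5/2) / (1/2) = 5.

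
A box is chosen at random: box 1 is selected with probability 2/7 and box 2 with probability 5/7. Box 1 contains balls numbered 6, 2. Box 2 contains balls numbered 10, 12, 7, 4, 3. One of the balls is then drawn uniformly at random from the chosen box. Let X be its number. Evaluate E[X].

44/7

E[X | box 1] = (6+2)/2 = 4.
E[X | box 2] = (10+12+7+4+3)/5 = 36/5.
E[X] = (2/7)·(4) + (5/7)·(36/5) = 44/7.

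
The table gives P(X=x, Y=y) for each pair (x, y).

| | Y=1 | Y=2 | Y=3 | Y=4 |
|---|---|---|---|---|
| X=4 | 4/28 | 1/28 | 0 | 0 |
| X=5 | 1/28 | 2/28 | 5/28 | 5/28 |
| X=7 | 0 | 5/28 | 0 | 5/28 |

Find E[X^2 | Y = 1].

P(Y = 1) = 5/28.
Σ X^2·P over the event = 16·(4/28) + 25·(1/28) = 89/28.
E[X^2 | Y = 1] = (89/28) / (5/28) = 89/5.

89/5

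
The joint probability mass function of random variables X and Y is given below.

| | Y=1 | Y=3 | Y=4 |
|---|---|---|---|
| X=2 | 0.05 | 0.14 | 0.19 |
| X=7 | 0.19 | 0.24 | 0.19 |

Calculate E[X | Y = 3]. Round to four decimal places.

P(Y = 3) = 0.38.
Σ X·P over the event = 2·(0.14) + 7·(0.24) = 1.96.
E[X | Y = 3] = (1.96) / (0.38) = 5.1579.

5.1579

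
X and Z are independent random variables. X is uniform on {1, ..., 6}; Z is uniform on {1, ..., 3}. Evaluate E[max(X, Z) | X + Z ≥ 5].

9/2

P(X + Z ≥ 5) = 2/3.
Summing max(X,Z)·P(x,y) over outcomes with X + Z ≥ 5 gives 3.
E[max(X, Z) | X + Z ≥ 5] = (3) / (2/3) = 9/2.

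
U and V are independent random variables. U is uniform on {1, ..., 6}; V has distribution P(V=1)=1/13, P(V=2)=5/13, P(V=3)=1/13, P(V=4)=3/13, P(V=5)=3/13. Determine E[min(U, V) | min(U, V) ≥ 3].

27/7

P(min(U, V) ≥ 3) = 14/39.
Summing min(U,V)·P(x,y) over outcomes with min(U, V) ≥ 3 gives 18/13.
E[min(U, V) | min(U, V) ≥ 3] = (18/13) / (14/39) = 27/7.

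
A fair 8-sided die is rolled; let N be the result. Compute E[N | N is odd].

Given N is odd, N is equally likely to be any of {1, 3, 5, 7}.
E[N | N is odd] = (1 + 3 + 5 + 7) / 4 = 4.

4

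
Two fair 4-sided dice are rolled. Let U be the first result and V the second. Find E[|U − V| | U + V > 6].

P(U + V > 6) = 3/16.
Summing |U−V|·P(x,y) over outcomes with U + V > 6 gives 1/8.
E[|U − V| | U + V > 6] = (1/8) / (3/16) = 2/3.

2/3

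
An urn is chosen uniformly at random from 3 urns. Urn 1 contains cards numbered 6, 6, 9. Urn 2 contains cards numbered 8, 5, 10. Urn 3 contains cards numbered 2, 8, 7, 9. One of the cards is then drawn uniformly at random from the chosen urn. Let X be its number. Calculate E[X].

127/18

E[X | urn 1] = (6+6+9)/3 = 7.
E[X | urn 2] = (8+5+10)/3 = 23/3.
E[X | urn 3] = (2+8+7+9)/4 = 13/2.
E[X] = (1/3)·(7) + (1/3)·(23/3) + (1/3)·(13/2) = 127/18.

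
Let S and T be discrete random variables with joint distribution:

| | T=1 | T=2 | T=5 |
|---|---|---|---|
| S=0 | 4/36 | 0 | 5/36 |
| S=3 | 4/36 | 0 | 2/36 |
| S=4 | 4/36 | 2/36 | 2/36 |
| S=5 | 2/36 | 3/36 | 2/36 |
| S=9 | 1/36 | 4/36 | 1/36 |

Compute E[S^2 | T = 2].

P(T = 2) = 1/4.
Σ S^2·P over the event = 16·(2/36) + 25·(3/36) + 81·(4/36) = 431/36.
E[S^2 | T = 2] = (431/36) / (1/4) = 431/9.

431/9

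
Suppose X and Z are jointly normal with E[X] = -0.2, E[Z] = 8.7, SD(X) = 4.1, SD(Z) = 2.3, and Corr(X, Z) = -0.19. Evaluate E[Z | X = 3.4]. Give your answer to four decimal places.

8.3163

For a bivariate normal, E[Z | X=x] = μ_Z + ρ·(σ_Z/σ_X)·(x − μ_X).
E[Z | X=3.4] = 8.7 + (-0.19)·(2.3/4.1)·(3.4 − (-0.2)) = 8.7 + (-0.10659)·(3.6) = 8.3163.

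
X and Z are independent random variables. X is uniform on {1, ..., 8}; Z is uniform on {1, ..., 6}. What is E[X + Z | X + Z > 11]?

P(X + Z > 11) = 1/8.
Summing (X+Z)·P(x,y) over outcomes with X + Z > 11 gives 19/12.
E[X + Z | X + Z > 11] = (19/12) / (1/8) = 38/3.

38/3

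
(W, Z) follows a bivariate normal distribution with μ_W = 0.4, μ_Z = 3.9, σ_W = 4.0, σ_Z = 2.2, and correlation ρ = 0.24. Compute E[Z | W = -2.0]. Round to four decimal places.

The regression of Z on W has slope ρ·σ_Z/σ_W and passes through (μ_W, μ_Z).
E[Z | W=-2.0] = 3.9 + (0.24)·(2.2/4.0)·(-2.0 − (0.4)) = 3.9 + (0.132)·(-2.4) = 3.5832.

3.5832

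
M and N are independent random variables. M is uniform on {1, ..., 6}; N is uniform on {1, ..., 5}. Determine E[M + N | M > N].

P(M > N) = 1/2.
Summing (M+N)·P(x,y) over outcomes with M > N gives 7/2.
E[M + N | M > N] = (7/2) / (1/2) = 7.

7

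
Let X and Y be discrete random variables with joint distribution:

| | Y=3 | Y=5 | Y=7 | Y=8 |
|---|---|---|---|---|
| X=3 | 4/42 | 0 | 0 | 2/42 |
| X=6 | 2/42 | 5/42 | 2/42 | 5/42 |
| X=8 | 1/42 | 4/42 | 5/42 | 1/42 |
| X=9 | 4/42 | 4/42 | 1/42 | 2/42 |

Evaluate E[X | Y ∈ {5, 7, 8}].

P(Y ∈ {5, 7, 8}) = 31/42.
Summing X·P(X=x,Y=y) over the conditioning event gives 221/42.
E[X | Y ∈ {5, 7, 8}] = (221/42) / (31/42) = 221/31.

221/31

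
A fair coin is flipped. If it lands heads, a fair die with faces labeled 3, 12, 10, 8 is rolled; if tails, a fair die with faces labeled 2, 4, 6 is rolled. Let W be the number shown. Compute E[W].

E[W | heads] = (3+12+10+8)/4 = 33/4.
E[W | tails] = (2+4+6)/3 = 4.
By the law of total expectation,
E[W] = (1/2)·(33/4) + (1/2)·(4) = 49/8.

49/8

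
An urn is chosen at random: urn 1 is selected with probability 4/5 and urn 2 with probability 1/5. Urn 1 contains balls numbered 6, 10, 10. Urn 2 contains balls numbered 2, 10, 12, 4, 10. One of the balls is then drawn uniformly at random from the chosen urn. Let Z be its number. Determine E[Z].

634/75

E[Z | urn 1] = (6+10+10)/3 = 26/3.
E[Z | urn 2] = (2+10+12+4+10)/5 = 38/5.
By the law of total expectation,
E[Z] = (4/5)·(26/3) + (1/5)·(38/5) = 634/75.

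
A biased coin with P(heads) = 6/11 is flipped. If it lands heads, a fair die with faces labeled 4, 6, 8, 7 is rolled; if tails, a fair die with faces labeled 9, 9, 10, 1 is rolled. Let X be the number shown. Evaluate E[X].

E[X | heads] = (4+6+8+7)/4 = 25/4.
E[X | tails] = (9+9+10+1)/4 = 29/4.
E[X] = (6/11)·(25/4) + (5/11)·(29/4) = 295/44.

295/44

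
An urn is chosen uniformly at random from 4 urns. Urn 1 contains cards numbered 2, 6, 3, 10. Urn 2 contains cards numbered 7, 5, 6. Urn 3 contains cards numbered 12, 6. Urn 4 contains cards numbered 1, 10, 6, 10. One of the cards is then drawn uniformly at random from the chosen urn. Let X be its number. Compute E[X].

E[X | urn 1] = (2+6+3+10)/4 = 21/4.
E[X | urn 2] = (7+5+6)/3 = 6.
E[X | urn 3] = (12+6)/2 = 9.
E[X | urn 4] = (1+10+6+10)/4 = 27/4.
By the law of total expectation,
E[X] = (1/4)·(21/4) + (1/4)·(6) + (1/4)·(9) + (1/4)·(27/4) = 27/4.

27/4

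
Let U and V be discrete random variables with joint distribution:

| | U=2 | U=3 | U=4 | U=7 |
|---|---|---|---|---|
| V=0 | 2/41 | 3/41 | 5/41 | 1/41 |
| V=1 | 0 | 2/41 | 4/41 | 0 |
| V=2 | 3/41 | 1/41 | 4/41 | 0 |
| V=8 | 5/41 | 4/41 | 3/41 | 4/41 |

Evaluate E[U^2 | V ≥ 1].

P(V ≥ 1) = 30/41.
Summing U^2·P(U=x,V=y) over the conditioning event gives 467/41.
E[U^2 | V ≥ 1] = (467/41) / (30/41) = 467/30.

467/30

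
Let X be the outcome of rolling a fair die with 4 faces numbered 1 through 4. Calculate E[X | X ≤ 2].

Given X ≤ 2, X is equally likely to be any of {1, 2}.
E[X | X ≤ 2] = (1 + 2) / 2 = 3/2.

3/2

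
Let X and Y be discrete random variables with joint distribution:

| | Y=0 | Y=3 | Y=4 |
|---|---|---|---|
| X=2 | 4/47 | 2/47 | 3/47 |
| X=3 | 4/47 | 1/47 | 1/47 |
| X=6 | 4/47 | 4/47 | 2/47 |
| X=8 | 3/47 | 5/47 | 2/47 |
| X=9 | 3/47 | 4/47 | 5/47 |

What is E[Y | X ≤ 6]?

P(X ≤ 6) = 25/47.
Summing Y·P(X=x,Y=y) over the conditioning event gives 45/47.
E[Y | X ≤ 6] = (45/47) / (25/47) = 9/5.

9/5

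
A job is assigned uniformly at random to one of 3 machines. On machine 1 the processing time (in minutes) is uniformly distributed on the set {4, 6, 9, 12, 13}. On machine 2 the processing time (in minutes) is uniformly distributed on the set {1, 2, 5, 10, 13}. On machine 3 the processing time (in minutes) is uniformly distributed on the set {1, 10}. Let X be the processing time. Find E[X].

E[X | machine 1] = (4+6+9+12+13)/5 = 44/5.
E[X | machine 2] = (1+2+5+10+13)/5 = 31/5.
E[X | machine 3] = (1+10)/2 = 11/2.
E[X] = (1/3)·(44/5) + (1/3)·(31/5) + (1/3)·(11/2) = 41/6.

41/6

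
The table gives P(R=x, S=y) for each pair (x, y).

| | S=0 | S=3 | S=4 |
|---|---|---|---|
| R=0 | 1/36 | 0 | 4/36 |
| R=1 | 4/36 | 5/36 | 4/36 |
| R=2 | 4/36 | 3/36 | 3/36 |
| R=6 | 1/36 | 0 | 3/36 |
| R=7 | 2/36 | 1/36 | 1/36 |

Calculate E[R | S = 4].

P(S = 4) = 5/12.
Σ R·P over the event = 0·(4/36) + 1·(4/36) + 2·(3/36) + 6·(3/36) + 7·(1/36) = 35/36.
E[R | S = 4] = (35/36) / (5/12) = 7/3.

7/3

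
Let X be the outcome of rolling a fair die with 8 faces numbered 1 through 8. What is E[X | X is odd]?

4

Given X is odd, X is equally likely to be any of {1, 3, 5, 7}.
E[X | X is odd] = (1 + 3 + 5 + 7) / 4 = 4.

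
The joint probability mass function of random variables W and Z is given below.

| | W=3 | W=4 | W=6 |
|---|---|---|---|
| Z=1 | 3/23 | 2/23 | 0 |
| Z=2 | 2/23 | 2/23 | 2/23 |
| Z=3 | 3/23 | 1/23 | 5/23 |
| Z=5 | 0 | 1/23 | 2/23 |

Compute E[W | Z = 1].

17/5

P(Z = 1) = 5/23.
Summing W·P(W=x,Z=y) over the conditioning event gives 17/23.
E[W | Z = 1] = (17/23) / (5/23) = 17/5.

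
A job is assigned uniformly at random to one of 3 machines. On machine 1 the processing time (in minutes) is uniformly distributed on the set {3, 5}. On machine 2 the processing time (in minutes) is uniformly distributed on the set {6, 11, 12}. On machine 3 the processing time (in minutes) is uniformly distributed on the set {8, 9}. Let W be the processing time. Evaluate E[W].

E[W | machine 1] = (3+5)/2 = 4.
E[W | machine 2] = (6+11+12)/3 = 29/3.
E[W | machine 3] = (8+9)/2 = 17/2.
By the law of total expectation,
E[W] = (1/3)·(4) + (1/3)·(29/3) + (1/3)·(17/2) = 133/18.

133/18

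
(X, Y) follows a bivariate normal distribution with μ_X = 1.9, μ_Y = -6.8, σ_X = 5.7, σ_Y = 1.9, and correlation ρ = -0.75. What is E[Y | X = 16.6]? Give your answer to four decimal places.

The regression of Y on X has slope ρ·σ_Y/σ_X and passes through (μ_X, μ_Y).
E[Y | X=16.6] = -6.8 + (-0.75)·(1.9/5.7)·(16.6 − (1.9)) = -6.8 + (-0.25)·(14.7) = -10.4750.

-10.4750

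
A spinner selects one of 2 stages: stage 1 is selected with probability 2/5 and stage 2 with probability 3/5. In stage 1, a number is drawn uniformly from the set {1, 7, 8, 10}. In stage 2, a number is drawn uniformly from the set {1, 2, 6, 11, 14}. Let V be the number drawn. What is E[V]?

167/25

E[V | stage 1] = (1+7+8+10)/4 = 13/2.
E[V | stage 2] = (1+2+6+11+14)/5 = 34/5.
By the law of total expectation,
E[V] = (2/5)·(13/2) + (3/5)·(34/5) = 167/25.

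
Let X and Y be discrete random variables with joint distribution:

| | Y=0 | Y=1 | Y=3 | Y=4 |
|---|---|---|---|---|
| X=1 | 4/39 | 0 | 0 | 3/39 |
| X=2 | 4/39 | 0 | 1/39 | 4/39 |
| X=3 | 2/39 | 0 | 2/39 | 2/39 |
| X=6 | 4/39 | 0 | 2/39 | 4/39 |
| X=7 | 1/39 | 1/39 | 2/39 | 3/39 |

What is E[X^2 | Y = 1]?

49

P(Y = 1) = 1/39.
Σ X^2·P over the event = 49·(1/39) = 49/39.
E[X^2 | Y = 1] = (49/39) / (1/39) = 49.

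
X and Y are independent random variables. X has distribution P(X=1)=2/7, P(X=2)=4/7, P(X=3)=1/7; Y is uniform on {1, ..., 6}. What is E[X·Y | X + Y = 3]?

2

P(X + Y = 3) = 1/7.
Summing XY·P(x,y) over outcomes with X + Y = 3 gives 2/7.
E[X·Y | X + Y = 3] = (2/7) / (1/7) = 2.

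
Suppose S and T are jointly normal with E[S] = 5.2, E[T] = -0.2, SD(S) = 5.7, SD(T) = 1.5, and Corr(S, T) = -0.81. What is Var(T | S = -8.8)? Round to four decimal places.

0.7738

Var(T | S=x) = (1 − ρ²)·σ_T².
Var(T | S=-8.8) = (1.5)²·(1 − (-0.81)²) = 2.25·0.3439 = 0.7738.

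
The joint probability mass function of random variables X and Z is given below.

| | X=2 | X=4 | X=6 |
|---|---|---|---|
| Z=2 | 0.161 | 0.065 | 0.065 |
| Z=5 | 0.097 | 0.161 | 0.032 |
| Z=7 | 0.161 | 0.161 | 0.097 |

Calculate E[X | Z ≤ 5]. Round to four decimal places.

3.4458

P(Z ≤ 5) = 0.581.
Σ X·P over the event = 2·(0.161) + 2·(0.097) + 4·(0.065) + 4·(0.161) + 6·(0.065) + 6·(0.032) = 2.002.
E[X | Z ≤ 5] = (2.002) / (0.581) = 3.4458.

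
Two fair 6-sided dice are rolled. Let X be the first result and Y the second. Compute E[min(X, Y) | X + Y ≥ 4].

8/3

P(X + Y ≥ 4) = 11/12.
Summing min(X,Y)·P(x,y) over outcomes with X + Y ≥ 4 gives 22/9.
E[min(X, Y) | X + Y ≥ 4] = (22/9) / (11/12) = 8/3.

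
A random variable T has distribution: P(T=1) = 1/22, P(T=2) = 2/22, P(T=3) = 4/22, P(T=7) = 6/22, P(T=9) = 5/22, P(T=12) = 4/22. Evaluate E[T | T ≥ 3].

147/19

P(T ≥ 3) = 19/22.
Σ over the event: 3·2/11 + 7·3/11 + 9·5/22 + 12·2/11 = 147/22.
E[T | T ≥ 3] = (147/22) / (19/22) = 147/19.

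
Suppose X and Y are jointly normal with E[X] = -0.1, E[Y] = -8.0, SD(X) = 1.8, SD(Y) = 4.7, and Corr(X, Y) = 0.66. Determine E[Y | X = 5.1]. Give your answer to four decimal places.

E[Y | X=x] = μ_Y + ρ(σ_Y/σ_X)(x − μ_X) for jointly normal variables.
E[Y | X=5.1] = -8.0 + (0.66)·(4.7/1.8)·(5.1 − (-0.1)) = -8.0 + (1.72333)·(5.2) = 0.9613.

0.9613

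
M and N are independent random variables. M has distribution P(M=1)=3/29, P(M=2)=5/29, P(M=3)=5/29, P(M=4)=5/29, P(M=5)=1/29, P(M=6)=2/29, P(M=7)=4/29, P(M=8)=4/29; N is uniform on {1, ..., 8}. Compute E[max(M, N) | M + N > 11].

P(M + N > 11) = 49/232.
Summing max(M,N)·P(x,y) over outcomes with M + N > 11 gives 373/232.
E[max(M, N) | M + N > 11] = (373/232) / (49/232) = 373/49.

373/49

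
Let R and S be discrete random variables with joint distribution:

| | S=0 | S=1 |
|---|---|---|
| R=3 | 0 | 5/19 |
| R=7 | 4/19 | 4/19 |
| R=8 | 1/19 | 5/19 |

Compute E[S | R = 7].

P(R = 7) = 8/19.
Summing S·P(R=x,S=y) over the conditioning event gives 4/19.
E[S | R = 7] = (4/19) / (8/19) = 1/2.

1/2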